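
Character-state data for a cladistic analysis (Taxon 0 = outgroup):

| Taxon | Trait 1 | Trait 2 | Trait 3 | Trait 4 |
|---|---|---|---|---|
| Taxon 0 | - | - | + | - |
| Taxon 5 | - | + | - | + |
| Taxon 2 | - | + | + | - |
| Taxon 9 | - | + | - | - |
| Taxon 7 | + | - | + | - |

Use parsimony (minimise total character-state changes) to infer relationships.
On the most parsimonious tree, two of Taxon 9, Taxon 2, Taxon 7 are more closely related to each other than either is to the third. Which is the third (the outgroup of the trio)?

Taxon 7

Character polarity is set by the outgroup: the derived state is whichever differs from the outgroup's state, so for Trait 3 the derived state is '-', and for the remaining characters it is '+'.
Trait 1 (derived state '+') is unique to Taxon 7 (autapomorphy; uninformative for grouping).
Trait 2: derived state '+' in Taxon 2, Taxon 5, and Taxon 9 only — synapomorphy for {Taxon 2, Taxon 5, Taxon 9}.
Trait 3: derived state '-' in Taxon 5 and Taxon 9 only — synapomorphy for {Taxon 5, Taxon 9}.
Trait 4: derived state '+' in Taxon 5 only — an autapomorphy, so it tells us nothing about relationships among taxa.
Most parsimonious ingroup topology: (((Taxon 5,Taxon 9),Taxon 2),Taxon 7).
Taxon 9 and Taxon 2 share a more recent common ancestor with each other than either does with Taxon 7, so Taxon 7 is the least closely related of the three.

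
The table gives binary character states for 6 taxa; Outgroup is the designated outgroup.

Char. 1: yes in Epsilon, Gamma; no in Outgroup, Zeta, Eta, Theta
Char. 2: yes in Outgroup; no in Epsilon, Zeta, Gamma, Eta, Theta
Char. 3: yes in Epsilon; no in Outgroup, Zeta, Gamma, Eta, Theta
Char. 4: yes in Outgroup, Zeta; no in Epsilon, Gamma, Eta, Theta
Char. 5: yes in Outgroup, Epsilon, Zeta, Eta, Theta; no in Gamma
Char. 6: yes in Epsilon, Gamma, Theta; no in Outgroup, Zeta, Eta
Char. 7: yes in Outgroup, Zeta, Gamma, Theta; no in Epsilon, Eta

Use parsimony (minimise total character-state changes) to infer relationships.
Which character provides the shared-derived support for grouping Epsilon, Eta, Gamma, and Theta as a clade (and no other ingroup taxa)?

Char. 4

Character polarity is set by the outgroup: the derived state is whichever differs from the outgroup's state, so for Char. 2, Char. 4, Char. 5, Char. 7 the derived state is 'no', and for the remaining characters it is 'yes'.
Char. 1: derived state 'yes' in Epsilon and Gamma only — synapomorphy for {Epsilon, Gamma}.
Char. 2 (derived state 'no') is shared by all ingroup taxa — unites the whole ingroup.
Char. 3 (derived state 'yes') is unique to Epsilon (autapomorphy; uninformative for grouping).
Char. 4: derived state 'no' in Epsilon, Eta, Gamma, and Theta only — synapomorphy for {Epsilon, Eta, Gamma, Theta}.
Char. 5: derived state 'no' in Gamma only — an autapomorphy, so it tells us nothing about relationships among taxa.
Char. 6 (derived state 'yes') is shared by Epsilon, Gamma, and Theta — a synapomorphy uniting that clade.
Char. 7 (state 'no') occurs in Epsilon and Eta but conflicts with the nesting implied by the other characters — most parsimoniously interpreted as homoplasy.
Most parsimonious ingroup topology: ((((Epsilon,Gamma),Theta),Eta),Zeta).
The clade {Epsilon, Eta, Gamma, Theta} is supported by Char. 4: its derived state 'no' occurs in exactly those taxa and in no other taxon (including the outgroup).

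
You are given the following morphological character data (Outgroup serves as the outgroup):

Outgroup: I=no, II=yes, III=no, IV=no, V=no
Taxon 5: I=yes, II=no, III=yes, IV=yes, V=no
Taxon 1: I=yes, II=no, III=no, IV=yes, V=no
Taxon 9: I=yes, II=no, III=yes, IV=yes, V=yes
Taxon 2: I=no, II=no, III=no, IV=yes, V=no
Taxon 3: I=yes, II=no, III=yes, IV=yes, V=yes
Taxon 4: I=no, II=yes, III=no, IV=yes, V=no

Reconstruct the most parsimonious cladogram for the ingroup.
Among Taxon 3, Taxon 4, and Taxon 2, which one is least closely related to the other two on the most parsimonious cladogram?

Character polarity is set by the outgroup: the derived state is whichever differs from the outgroup's state, so for II the derived state is 'no', and for the remaining characters it is 'yes'.
Only Taxon 1, Taxon 3, Taxon 5, and Taxon 9 show the derived state 'yes' for I, supporting them as a clade.
Only Taxon 1, Taxon 2, Taxon 3, Taxon 5, and Taxon 9 show the derived state 'no' for II, supporting them as a clade.
III (derived state 'yes') is shared by Taxon 3, Taxon 5, and Taxon 9 — a synapomorphy uniting that clade.
All ingroup taxa share the derived state 'yes' for IV; it defines the ingroup but does not resolve relationships within it.
V: derived state 'yes' in Taxon 3 and Taxon 9 only — synapomorphy for {Taxon 3, Taxon 9}.
Most parsimonious ingroup topology: ((((Taxon 5,(Taxon 9,Taxon 3)),Taxon 1),Taxon 2),Taxon 4).
Taxon 2 and Taxon 3 share a more recent common ancestor with each other than either does with Taxon 4, so Taxon 4 is the least closely related of the three.

Taxon 4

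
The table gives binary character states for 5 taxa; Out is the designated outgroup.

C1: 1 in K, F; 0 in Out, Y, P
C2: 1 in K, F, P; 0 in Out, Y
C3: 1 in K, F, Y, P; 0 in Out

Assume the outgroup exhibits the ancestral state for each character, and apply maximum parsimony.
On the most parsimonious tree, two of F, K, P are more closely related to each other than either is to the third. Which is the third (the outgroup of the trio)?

P

The outgroup has state '0' for every character, so '1' is the derived state throughout.
C1 (derived state '1') is shared by F and K — a synapomorphy uniting that clade.
C2 (derived state '1') is shared by F, K, and P — a synapomorphy uniting that clade.
All ingroup taxa share the derived state '1' for C3; it defines the ingroup but does not resolve relationships within it.
Most parsimonious ingroup topology: (((K,F),P),Y).
F and K share a more recent common ancestor with each other than either does with P, so P is the least closely related of the three.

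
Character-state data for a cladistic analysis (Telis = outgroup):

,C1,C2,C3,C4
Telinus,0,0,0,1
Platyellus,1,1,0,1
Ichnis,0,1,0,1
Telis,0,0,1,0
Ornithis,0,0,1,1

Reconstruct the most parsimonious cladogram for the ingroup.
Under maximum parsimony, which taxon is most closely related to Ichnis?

Character polarity is set by the outgroup: the derived state is whichever differs from the outgroup's state, so for C3 the derived state is '0', and for the remaining characters it is '1'.
C1 (derived state '1') is unique to Platyellus (autapomorphy; uninformative for grouping).
C2: derived state '1' in Ichnis and Platyellus only — synapomorphy for {Ichnis, Platyellus}.
C3 (derived state '0') is shared by Ichnis, Platyellus, and Telinus — a synapomorphy uniting that clade.
C4 (derived state '1') is shared by all ingroup taxa — unites the whole ingroup.
Most parsimonious ingroup topology: (((Platyellus,Ichnis),Telinus),Ornithis).
Ichnis and Platyellus form a cherry on this tree, so they are sister taxa.

Platyellus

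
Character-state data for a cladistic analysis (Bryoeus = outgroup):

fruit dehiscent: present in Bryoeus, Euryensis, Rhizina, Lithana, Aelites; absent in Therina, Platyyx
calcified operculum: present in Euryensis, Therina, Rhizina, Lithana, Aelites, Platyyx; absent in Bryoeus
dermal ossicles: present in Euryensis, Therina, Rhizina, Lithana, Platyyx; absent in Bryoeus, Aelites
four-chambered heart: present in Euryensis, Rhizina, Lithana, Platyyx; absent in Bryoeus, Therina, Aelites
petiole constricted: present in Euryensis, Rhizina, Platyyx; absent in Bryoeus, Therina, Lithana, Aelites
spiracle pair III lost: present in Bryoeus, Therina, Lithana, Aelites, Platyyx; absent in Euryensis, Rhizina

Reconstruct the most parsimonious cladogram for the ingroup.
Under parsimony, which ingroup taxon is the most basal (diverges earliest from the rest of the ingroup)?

Aelites

Character polarity is set by the outgroup: the derived state is whichever differs from the outgroup's state, so for fruit dehiscent, spiracle pair III lost the derived state is 'absent', and for the remaining characters it is 'present'.
fruit dehiscent (state 'absent') occurs in Platyyx and Therina but conflicts with the nesting implied by the other characters — most parsimoniously interpreted as homoplasy.
All ingroup taxa share the derived state 'present' for calcified operculum; it defines the ingroup but does not resolve relationships within it.
dermal ossicles: derived state 'present' in Euryensis, Lithana, Platyyx, Rhizina, and Therina only — synapomorphy for {Euryensis, Lithana, Platyyx, Rhizina, Therina}.
four-chambered heart (derived state 'present') is shared by Euryensis, Lithana, Platyyx, and Rhizina — a synapomorphy uniting that clade.
petiole constricted: derived state 'present' in Euryensis, Platyyx, and Rhizina only — synapomorphy for {Euryensis, Platyyx, Rhizina}.
spiracle pair III lost (derived state 'absent') is shared by Euryensis and Rhizina — a synapomorphy uniting that clade.
Most parsimonious ingroup topology: (((((Euryensis,Rhizina),Platyyx),Lithana),Therina),Aelites).
Aelites is sister to the clade containing all other ingroup taxa, so it is the earliest-diverging (most basal) ingroup lineage.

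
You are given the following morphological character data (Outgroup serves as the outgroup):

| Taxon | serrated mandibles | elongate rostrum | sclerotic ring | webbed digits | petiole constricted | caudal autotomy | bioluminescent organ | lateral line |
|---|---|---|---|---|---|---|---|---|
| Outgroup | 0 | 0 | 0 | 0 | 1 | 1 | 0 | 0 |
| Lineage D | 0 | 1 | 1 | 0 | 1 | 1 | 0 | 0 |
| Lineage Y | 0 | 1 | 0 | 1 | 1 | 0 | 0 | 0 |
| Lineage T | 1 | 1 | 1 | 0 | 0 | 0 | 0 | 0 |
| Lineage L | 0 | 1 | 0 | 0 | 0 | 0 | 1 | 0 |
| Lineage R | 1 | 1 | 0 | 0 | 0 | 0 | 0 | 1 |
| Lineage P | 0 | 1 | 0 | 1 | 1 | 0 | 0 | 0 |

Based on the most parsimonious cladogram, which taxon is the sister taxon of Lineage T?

Lineage R

Character polarity is set by the outgroup: the derived state is whichever differs from the outgroup's state, so for petiole constricted, caudal autotomy the derived state is '0', and for the remaining characters it is '1'.
Only Lineage R and Lineage T show the derived state '1' for serrated mandibles, supporting them as a clade.
All ingroup taxa share the derived state '1' for elongate rostrum; it defines the ingroup but does not resolve relationships within it.
sclerotic ring (state '1') occurs in Lineage D and Lineage T but conflicts with the nesting implied by the other characters — most parsimoniously interpreted as homoplasy.
webbed digits (derived state '1') is shared by Lineage P and Lineage Y — a synapomorphy uniting that clade.
Only Lineage L, Lineage R, and Lineage T show the derived state '0' for petiole constricted, supporting them as a clade.
caudal autotomy: derived state '0' in Lineage L, Lineage P, Lineage R, Lineage T, and Lineage Y only — synapomorphy for {Lineage L, Lineage P, Lineage R, Lineage T, Lineage Y}.
bioluminescent organ (derived state '1') is unique to Lineage L (autapomorphy; uninformative for grouping).
lateral line (derived state '1') is unique to Lineage R (autapomorphy; uninformative for grouping).
Most parsimonious ingroup topology: (Lineage D,((Lineage Y,Lineage P),((Lineage T,Lineage R),Lineage L))).
Lineage T and Lineage R form a cherry on this tree, so they are sister taxa.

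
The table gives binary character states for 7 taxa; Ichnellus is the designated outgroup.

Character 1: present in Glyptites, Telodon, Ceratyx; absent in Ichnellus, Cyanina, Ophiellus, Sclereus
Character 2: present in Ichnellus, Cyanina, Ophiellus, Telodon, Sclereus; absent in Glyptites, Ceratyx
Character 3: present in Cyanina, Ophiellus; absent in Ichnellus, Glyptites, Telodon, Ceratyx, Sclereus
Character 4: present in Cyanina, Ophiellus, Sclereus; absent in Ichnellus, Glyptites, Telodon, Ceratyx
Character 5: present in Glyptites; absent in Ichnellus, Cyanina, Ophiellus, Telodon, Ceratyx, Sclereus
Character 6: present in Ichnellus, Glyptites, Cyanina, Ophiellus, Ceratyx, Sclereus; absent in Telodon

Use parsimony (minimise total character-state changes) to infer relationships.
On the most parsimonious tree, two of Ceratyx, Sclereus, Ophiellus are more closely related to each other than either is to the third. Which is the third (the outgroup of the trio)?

Ceratyx

Character polarity is set by the outgroup: the derived state is whichever differs from the outgroup's state, so for Character 2, Character 6 the derived state is 'absent', and for the remaining characters it is 'present'.
Character 1 (derived state 'present') is shared by Ceratyx, Glyptites, and Telodon — a synapomorphy uniting that clade.
Only Ceratyx and Glyptites show the derived state 'absent' for Character 2, supporting them as a clade.
Character 3: derived state 'present' in Cyanina and Ophiellus only — synapomorphy for {Cyanina, Ophiellus}.
Character 4 (derived state 'present') is shared by Cyanina, Ophiellus, and Sclereus — a synapomorphy uniting that clade.
Character 5 (derived state 'present') is unique to Glyptites (autapomorphy; uninformative for grouping).
Character 6 (derived state 'absent') is unique to Telodon (autapomorphy; uninformative for grouping).
Most parsimonious ingroup topology: ((Sclereus,(Ophiellus,Cyanina)),((Glyptites,Ceratyx),Telodon)).
Ophiellus and Sclereus share a more recent common ancestor with each other than either does with Ceratyx, so Ceratyx is the least closely related of the three.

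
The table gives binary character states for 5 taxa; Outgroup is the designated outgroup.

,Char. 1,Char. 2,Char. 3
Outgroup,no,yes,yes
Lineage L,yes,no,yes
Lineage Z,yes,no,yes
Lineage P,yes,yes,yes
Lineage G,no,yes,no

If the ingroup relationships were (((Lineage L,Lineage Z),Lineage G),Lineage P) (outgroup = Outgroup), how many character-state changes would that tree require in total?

4

Map each character onto (((Lineage L,Lineage Z),Lineage G),Lineage P) (rooted by Outgroup) and count the minimum state changes it requires (Fitch parsimony):
Char. 1: 2; Char. 2: 1; Char. 3: 1.
Total tree length = 4.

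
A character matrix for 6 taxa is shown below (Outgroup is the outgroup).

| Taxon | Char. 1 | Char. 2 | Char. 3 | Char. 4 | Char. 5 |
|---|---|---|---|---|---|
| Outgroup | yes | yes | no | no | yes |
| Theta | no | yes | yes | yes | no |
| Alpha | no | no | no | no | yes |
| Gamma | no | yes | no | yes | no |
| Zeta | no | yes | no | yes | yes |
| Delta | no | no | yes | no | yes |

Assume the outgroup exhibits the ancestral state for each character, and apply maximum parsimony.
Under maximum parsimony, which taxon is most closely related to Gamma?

Theta

Character polarity is set by the outgroup: the derived state is whichever differs from the outgroup's state, so for Char. 1, Char. 2, Char. 5 the derived state is 'no', and for the remaining characters it is 'yes'.
Char. 1 (derived state 'no') is shared by all ingroup taxa — unites the whole ingroup.
Char. 2: derived state 'no' in Alpha and Delta only — synapomorphy for {Alpha, Delta}.
Char. 3 (state 'yes') occurs in Delta and Theta but conflicts with the nesting implied by the other characters — most parsimoniously interpreted as homoplasy.
Char. 4: derived state 'yes' in Gamma, Theta, and Zeta only — synapomorphy for {Gamma, Theta, Zeta}.
Only Gamma and Theta show the derived state 'no' for Char. 5, supporting them as a clade.
Most parsimonious ingroup topology: (((Theta,Gamma),Zeta),(Alpha,Delta)).
Gamma and Theta form a cherry on this tree, so they are sister taxa.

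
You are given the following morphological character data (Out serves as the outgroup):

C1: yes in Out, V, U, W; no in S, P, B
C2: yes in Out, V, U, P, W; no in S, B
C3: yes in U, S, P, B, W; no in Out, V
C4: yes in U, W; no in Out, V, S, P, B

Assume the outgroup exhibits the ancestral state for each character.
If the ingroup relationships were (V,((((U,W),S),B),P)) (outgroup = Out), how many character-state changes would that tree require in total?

Map each character onto (V,((((U,W),S),B),P)) (rooted by Out) and count the minimum state changes it requires (Fitch parsimony):
C1: 2; C2: 2; C3: 1; C4: 1.
Total tree length = 6.

6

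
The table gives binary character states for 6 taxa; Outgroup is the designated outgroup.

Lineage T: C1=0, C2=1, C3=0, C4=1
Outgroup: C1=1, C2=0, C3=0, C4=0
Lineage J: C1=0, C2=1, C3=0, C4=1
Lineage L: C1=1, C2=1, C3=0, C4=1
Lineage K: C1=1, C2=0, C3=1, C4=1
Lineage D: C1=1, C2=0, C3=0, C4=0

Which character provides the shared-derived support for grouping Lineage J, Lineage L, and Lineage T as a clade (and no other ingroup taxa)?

Character polarity is set by the outgroup: the derived state is whichever differs from the outgroup's state, so for C1 the derived state is '0', and for the remaining characters it is '1'.
C1: derived state '0' in Lineage J and Lineage T only — synapomorphy for {Lineage J, Lineage T}.
Only Lineage J, Lineage L, and Lineage T show the derived state '1' for C2, supporting them as a clade.
C3: derived state '1' in Lineage K only — an autapomorphy, so it tells us nothing about relationships among taxa.
Only Lineage J, Lineage K, Lineage L, and Lineage T show the derived state '1' for C4, supporting them as a clade.
Most parsimonious ingroup topology: (Lineage D,(((Lineage J,Lineage T),Lineage L),Lineage K)).
The clade {Lineage J, Lineage L, Lineage T} is supported by C2: its derived state '1' occurs in exactly those taxa and in no other taxon (including the outgroup).

C2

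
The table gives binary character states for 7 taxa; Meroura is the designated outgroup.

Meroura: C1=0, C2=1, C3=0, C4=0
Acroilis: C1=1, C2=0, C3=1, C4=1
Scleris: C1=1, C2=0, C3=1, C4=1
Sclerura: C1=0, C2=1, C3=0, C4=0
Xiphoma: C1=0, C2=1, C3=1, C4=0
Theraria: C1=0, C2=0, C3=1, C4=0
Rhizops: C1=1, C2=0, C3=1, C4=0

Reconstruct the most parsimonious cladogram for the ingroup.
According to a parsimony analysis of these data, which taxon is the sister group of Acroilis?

Character polarity is set by the outgroup: the derived state is whichever differs from the outgroup's state, so for C2 the derived state is '0', and for the remaining characters it is '1'.
C1: derived state '1' in Acroilis, Rhizops, and Scleris only — synapomorphy for {Acroilis, Rhizops, Scleris}.
C2 (derived state '0') is shared by Acroilis, Rhizops, Scleris, and Theraria — a synapomorphy uniting that clade.
C3: derived state '1' in Acroilis, Rhizops, Scleris, Theraria, and Xiphoma only — synapomorphy for {Acroilis, Rhizops, Scleris, Theraria, Xiphoma}.
Only Acroilis and Scleris show the derived state '1' for C4, supporting them as a clade.
Most parsimonious ingroup topology: (((((Acroilis,Scleris),Rhizops),Theraria),Xiphoma),Sclerura).
Acroilis and Scleris form a cherry on this tree, so they are sister taxa.

Scleris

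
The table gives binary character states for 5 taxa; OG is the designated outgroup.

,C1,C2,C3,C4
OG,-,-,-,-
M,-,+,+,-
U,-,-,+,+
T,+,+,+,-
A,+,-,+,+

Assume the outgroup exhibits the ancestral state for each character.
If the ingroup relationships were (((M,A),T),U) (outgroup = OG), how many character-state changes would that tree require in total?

Map each character onto (((M,A),T),U) (rooted by OG) and count the minimum state changes it requires (Fitch parsimony):
C1: 2; C2: 2; C3: 1; C4: 2.
Total tree length = 7.

7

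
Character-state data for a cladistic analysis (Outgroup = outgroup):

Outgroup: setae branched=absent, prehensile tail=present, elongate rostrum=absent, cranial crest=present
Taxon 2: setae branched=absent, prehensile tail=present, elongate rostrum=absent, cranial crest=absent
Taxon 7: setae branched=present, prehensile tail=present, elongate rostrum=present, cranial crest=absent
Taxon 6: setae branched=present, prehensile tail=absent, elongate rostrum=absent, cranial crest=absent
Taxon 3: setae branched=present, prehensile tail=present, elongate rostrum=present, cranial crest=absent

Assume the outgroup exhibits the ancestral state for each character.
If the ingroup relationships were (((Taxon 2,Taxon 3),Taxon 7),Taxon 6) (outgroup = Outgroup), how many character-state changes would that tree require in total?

6

Map each character onto (((Taxon 2,Taxon 3),Taxon 7),Taxon 6) (rooted by Outgroup) and count the minimum state changes it requires (Fitch parsimony):
setae branched: 2; prehensile tail: 1; elongate rostrum: 2; cranial crest: 1.
Total tree length = 6.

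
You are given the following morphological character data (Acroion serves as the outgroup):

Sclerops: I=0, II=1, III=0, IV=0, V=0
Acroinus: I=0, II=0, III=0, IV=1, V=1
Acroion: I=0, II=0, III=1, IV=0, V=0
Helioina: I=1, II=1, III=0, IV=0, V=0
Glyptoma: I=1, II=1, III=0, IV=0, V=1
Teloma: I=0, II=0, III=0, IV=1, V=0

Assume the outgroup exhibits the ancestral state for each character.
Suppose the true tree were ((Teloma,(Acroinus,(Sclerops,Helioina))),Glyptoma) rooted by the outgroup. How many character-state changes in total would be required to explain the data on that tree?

9

Map each character onto ((Teloma,(Acroinus,(Sclerops,Helioina))),Glyptoma) (rooted by Acroion) and count the minimum state changes it requires (Fitch parsimony):
I: 2; II: 2; III: 1; IV: 2; V: 2.
Total tree length = 9.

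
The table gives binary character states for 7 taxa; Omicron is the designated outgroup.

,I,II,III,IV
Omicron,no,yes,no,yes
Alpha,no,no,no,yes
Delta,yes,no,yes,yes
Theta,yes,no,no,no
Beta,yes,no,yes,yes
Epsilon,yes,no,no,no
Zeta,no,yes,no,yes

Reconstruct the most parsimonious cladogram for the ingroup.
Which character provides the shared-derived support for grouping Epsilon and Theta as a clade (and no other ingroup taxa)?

Character polarity is set by the outgroup: the derived state is whichever differs from the outgroup's state, so for II, IV the derived state is 'no', and for the remaining characters it is 'yes'.
Only Beta, Delta, Epsilon, and Theta show the derived state 'yes' for I, supporting them as a clade.
II: derived state 'no' in Alpha, Beta, Delta, Epsilon, and Theta only — synapomorphy for {Alpha, Beta, Delta, Epsilon, Theta}.
III: derived state 'yes' in Beta and Delta only — synapomorphy for {Beta, Delta}.
IV: derived state 'no' in Epsilon and Theta only — synapomorphy for {Epsilon, Theta}.
Most parsimonious ingroup topology: ((Alpha,((Delta,Beta),(Theta,Epsilon))),Zeta).
The clade {Epsilon, Theta} is supported by IV: its derived state 'no' occurs in exactly those taxa and in no other taxon (including the outgroup).

IV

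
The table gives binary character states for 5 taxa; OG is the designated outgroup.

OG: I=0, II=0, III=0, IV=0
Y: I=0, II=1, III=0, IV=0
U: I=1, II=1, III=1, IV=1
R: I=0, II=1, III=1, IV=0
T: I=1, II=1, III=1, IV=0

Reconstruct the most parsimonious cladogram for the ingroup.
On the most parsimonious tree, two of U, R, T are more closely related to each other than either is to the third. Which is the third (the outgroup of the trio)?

The outgroup has state '0' for every character, so '1' is the derived state throughout.
I (derived state '1') is shared by T and U — a synapomorphy uniting that clade.
All ingroup taxa share the derived state '1' for II; it defines the ingroup but does not resolve relationships within it.
Only R, T, and U show the derived state '1' for III, supporting them as a clade.
IV: derived state '1' in U only — an autapomorphy, so it tells us nothing about relationships among taxa.
Most parsimonious ingroup topology: (Y,((U,T),R)).
U and T share a more recent common ancestor with each other than either does with R, so R is the least closely related of the three.

R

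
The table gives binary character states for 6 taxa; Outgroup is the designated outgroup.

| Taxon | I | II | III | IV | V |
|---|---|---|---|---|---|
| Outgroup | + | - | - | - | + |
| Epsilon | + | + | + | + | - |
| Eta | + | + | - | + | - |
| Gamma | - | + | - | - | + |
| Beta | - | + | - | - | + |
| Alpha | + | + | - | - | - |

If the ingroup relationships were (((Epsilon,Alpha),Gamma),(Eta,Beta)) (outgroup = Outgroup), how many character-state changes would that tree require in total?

Map each character onto (((Epsilon,Alpha),Gamma),(Eta,Beta)) (rooted by Outgroup) and count the minimum state changes it requires (Fitch parsimony):
I: 2; II: 1; III: 1; IV: 2; V: 2.
Total tree length = 8.

8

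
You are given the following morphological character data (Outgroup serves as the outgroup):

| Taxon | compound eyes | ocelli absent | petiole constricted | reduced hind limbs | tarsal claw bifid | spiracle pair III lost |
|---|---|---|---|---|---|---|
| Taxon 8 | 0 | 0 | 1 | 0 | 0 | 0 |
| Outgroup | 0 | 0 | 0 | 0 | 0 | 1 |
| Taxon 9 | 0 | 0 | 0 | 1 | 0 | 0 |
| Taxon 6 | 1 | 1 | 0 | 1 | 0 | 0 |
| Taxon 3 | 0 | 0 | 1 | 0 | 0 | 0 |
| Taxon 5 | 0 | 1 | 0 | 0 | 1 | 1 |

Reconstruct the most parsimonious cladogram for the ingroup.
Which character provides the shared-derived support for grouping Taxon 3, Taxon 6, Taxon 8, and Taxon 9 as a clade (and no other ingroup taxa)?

spiracle pair III lost

Character polarity is set by the outgroup: the derived state is whichever differs from the outgroup's state, so for spiracle pair III lost the derived state is '0', and for the remaining characters it is '1'.
compound eyes: derived state '1' in Taxon 6 only — an autapomorphy, so it tells us nothing about relationships among taxa.
ocelli absent (state '1') occurs in Taxon 5 and Taxon 6 but conflicts with the nesting implied by the other characters — most parsimoniously interpreted as homoplasy.
Only Taxon 3 and Taxon 8 show the derived state '1' for petiole constricted, supporting them as a clade.
Only Taxon 6 and Taxon 9 show the derived state '1' for reduced hind limbs, supporting them as a clade.
tarsal claw bifid: derived state '1' in Taxon 5 only — an autapomorphy, so it tells us nothing about relationships among taxa.
spiracle pair III lost (derived state '0') is shared by Taxon 3, Taxon 6, Taxon 8, and Taxon 9 — a synapomorphy uniting that clade.
Most parsimonious ingroup topology: (((Taxon 8,Taxon 3),(Taxon 9,Taxon 6)),Taxon 5).
The clade {Taxon 3, Taxon 6, Taxon 8, Taxon 9} is supported by spiracle pair III lost: its derived state '0' occurs in exactly those taxa and in no other taxon (including the outgroup).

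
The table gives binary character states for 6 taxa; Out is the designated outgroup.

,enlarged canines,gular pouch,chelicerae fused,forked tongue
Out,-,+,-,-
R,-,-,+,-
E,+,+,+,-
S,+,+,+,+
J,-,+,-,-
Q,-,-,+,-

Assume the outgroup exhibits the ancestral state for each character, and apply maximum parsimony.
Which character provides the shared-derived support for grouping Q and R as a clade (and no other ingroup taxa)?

gular pouch

Character polarity is set by the outgroup: the derived state is whichever differs from the outgroup's state, so for gular pouch the derived state is '-', and for the remaining characters it is '+'.
enlarged canines (derived state '+') is shared by E and S — a synapomorphy uniting that clade.
Only Q and R show the derived state '-' for gular pouch, supporting them as a clade.
Only E, Q, R, and S show the derived state '+' for chelicerae fused, supporting them as a clade.
forked tongue: derived state '+' in S only — an autapomorphy, so it tells us nothing about relationships among taxa.
Most parsimonious ingroup topology: (((R,Q),(E,S)),J).
The clade {Q, R} is supported by gular pouch: its derived state '-' occurs in exactly those taxa and in no other taxon (including the outgroup).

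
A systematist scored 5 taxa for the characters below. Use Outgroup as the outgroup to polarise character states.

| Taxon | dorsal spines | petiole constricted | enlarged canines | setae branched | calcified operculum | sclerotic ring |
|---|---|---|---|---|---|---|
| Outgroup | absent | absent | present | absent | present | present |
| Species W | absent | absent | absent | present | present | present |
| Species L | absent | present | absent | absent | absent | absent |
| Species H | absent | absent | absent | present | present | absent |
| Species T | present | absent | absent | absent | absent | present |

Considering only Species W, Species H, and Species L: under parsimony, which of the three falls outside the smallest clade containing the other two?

Species L

Character polarity is set by the outgroup: the derived state is whichever differs from the outgroup's state, so for enlarged canines, calcified operculum, sclerotic ring the derived state is 'absent', and for the remaining characters it is 'present'.
dorsal spines (derived state 'present') is unique to Species T (autapomorphy; uninformative for grouping).
petiole constricted: derived state 'present' in Species L only — an autapomorphy, so it tells us nothing about relationships among taxa.
All ingroup taxa share the derived state 'absent' for enlarged canines; it defines the ingroup but does not resolve relationships within it.
Only Species H and Species W show the derived state 'present' for setae branched, supporting them as a clade.
Only Species L and Species T show the derived state 'absent' for calcified operculum, supporting them as a clade.
sclerotic ring groups Species H and Species L, which is incompatible with the clades supported by the remaining characters; treating it as convergent (homoplasy) costs fewer steps than any alternative tree.
Most parsimonious ingroup topology: ((Species W,Species H),(Species L,Species T)).
Species W and Species H share a more recent common ancestor with each other than either does with Species L, so Species L is the least closely related of the three.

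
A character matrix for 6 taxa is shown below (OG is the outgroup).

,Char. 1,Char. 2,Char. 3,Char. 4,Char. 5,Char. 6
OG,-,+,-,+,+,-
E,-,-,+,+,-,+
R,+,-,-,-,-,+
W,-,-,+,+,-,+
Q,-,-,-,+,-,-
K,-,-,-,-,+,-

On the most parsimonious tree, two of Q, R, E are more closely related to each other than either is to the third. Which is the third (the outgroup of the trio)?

Character polarity is set by the outgroup: the derived state is whichever differs from the outgroup's state, so for Char. 2, Char. 4, Char. 5 the derived state is '-', and for the remaining characters it is '+'.
Char. 1 (derived state '+') is unique to R (autapomorphy; uninformative for grouping).
Char. 2 (derived state '-') is shared by all ingroup taxa — unites the whole ingroup.
Char. 3 (derived state '+') is shared by E and W — a synapomorphy uniting that clade.
Char. 4 (state '-') occurs in K and R but conflicts with the nesting implied by the other characters — most parsimoniously interpreted as homoplasy.
Char. 5 (derived state '-') is shared by E, Q, R, and W — a synapomorphy uniting that clade.
Only E, R, and W show the derived state '+' for Char. 6, supporting them as a clade.
Most parsimonious ingroup topology: ((((E,W),R),Q),K).
E and R share a more recent common ancestor with each other than either does with Q, so Q is the least closely related of the three.

Q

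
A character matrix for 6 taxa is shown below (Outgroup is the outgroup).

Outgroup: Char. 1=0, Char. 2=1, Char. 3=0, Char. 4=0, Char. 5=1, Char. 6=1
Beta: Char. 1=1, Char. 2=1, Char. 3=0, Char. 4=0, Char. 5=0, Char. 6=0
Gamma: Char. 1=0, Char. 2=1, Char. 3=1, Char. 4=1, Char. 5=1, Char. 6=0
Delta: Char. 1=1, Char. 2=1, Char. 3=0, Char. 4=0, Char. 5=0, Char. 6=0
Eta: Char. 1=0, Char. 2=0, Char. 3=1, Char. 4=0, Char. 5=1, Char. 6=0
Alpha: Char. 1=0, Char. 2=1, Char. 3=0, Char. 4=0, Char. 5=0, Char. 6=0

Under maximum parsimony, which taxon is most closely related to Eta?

Gamma

Character polarity is set by the outgroup: the derived state is whichever differs from the outgroup's state, so for Char. 2, Char. 5, Char. 6 the derived state is '0', and for the remaining characters it is '1'.
Char. 1 (derived state '1') is shared by Beta and Delta — a synapomorphy uniting that clade.
Char. 2 (derived state '0') is unique to Eta (autapomorphy; uninformative for grouping).
Char. 3: derived state '1' in Eta and Gamma only — synapomorphy for {Eta, Gamma}.
Char. 4 (derived state '1') is unique to Gamma (autapomorphy; uninformative for grouping).
Char. 5: derived state '0' in Alpha, Beta, and Delta only — synapomorphy for {Alpha, Beta, Delta}.
All ingroup taxa share the derived state '0' for Char. 6; it defines the ingroup but does not resolve relationships within it.
Most parsimonious ingroup topology: (((Beta,Delta),Alpha),(Gamma,Eta)).
Eta and Gamma form a cherry on this tree, so they are sister taxa.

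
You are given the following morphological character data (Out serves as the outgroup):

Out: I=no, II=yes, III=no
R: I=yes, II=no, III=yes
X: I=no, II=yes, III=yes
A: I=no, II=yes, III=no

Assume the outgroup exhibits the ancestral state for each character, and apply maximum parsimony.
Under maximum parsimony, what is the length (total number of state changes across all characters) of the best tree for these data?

3

Character polarity is set by the outgroup: the derived state is whichever differs from the outgroup's state, so for II the derived state is 'no', and for the remaining characters it is 'yes'.
I: derived state 'yes' in R only — an autapomorphy, so it tells us nothing about relationships among taxa.
II: derived state 'no' in R only — an autapomorphy, so it tells us nothing about relationships among taxa.
III: derived state 'yes' in R and X only — synapomorphy for {R, X}.
Most parsimonious ingroup topology: ((R,X),A).
Changes per character on this tree: I: 1; II: 1; III: 1.
Total = 3.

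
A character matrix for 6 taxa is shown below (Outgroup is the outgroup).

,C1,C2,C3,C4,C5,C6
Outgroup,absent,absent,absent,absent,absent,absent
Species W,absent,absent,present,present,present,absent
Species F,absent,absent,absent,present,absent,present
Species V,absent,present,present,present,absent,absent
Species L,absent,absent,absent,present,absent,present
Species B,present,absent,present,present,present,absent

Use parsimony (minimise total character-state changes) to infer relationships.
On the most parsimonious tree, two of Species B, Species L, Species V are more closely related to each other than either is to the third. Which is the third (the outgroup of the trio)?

The outgroup has state 'absent' for every character, so 'present' is the derived state throughout.
C1 (derived state 'present') is unique to Species B (autapomorphy; uninformative for grouping).
C2: derived state 'present' in Species V only — an autapomorphy, so it tells us nothing about relationships among taxa.
C3: derived state 'present' in Species B, Species V, and Species W only — synapomorphy for {Species B, Species V, Species W}.
C4 (derived state 'present') is shared by all ingroup taxa — unites the whole ingroup.
C5: derived state 'present' in Species B and Species W only — synapomorphy for {Species B, Species W}.
C6: derived state 'present' in Species F and Species L only — synapomorphy for {Species F, Species L}.
Most parsimonious ingroup topology: (((Species W,Species B),Species V),(Species F,Species L)).
Species V and Species B share a more recent common ancestor with each other than either does with Species L, so Species L is the least closely related of the three.

Species L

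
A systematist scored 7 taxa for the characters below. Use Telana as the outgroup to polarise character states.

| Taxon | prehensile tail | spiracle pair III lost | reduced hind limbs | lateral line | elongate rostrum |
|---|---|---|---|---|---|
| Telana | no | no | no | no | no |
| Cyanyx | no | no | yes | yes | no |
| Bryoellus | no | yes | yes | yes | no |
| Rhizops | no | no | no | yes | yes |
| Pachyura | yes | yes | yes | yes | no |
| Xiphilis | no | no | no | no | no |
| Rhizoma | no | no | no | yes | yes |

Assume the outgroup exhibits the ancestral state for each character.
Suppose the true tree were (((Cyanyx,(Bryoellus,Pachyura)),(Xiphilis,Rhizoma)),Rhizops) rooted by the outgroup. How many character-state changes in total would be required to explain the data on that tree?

Map each character onto (((Cyanyx,(Bryoellus,Pachyura)),(Xiphilis,Rhizoma)),Rhizops) (rooted by Telana) and count the minimum state changes it requires (Fitch parsimony):
prehensile tail: 1; spiracle pair III lost: 1; reduced hind limbs: 1; lateral line: 2; elongate rostrum: 2.
Total tree length = 7.

7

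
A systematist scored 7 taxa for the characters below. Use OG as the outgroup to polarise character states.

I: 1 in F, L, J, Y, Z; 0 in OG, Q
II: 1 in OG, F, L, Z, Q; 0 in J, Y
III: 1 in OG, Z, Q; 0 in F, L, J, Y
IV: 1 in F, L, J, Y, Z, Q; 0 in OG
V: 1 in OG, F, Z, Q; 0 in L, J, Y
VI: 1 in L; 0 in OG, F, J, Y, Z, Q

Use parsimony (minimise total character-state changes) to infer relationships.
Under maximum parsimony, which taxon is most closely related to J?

Character polarity is set by the outgroup: the derived state is whichever differs from the outgroup's state, so for II, III, V the derived state is '0', and for the remaining characters it is '1'.
Only F, J, L, Y, and Z show the derived state '1' for I, supporting them as a clade.
Only J and Y show the derived state '0' for II, supporting them as a clade.
III (derived state '0') is shared by F, J, L, and Y — a synapomorphy uniting that clade.
All ingroup taxa share the derived state '1' for IV; it defines the ingroup but does not resolve relationships within it.
Only J, L, and Y show the derived state '0' for V, supporting them as a clade.
VI: derived state '1' in L only — an autapomorphy, so it tells us nothing about relationships among taxa.
Most parsimonious ingroup topology: (((F,(L,(J,Y))),Z),Q).
J and Y form a cherry on this tree, so they are sister taxa.

Y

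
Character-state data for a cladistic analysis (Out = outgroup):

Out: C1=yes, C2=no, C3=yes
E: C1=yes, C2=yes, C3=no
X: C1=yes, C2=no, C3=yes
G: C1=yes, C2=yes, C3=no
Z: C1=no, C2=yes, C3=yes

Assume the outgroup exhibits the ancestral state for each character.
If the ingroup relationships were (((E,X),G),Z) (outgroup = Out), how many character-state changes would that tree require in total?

Map each character onto (((E,X),G),Z) (rooted by Out) and count the minimum state changes it requires (Fitch parsimony):
C1: 1; C2: 2; C3: 2.
Total tree length = 5.

5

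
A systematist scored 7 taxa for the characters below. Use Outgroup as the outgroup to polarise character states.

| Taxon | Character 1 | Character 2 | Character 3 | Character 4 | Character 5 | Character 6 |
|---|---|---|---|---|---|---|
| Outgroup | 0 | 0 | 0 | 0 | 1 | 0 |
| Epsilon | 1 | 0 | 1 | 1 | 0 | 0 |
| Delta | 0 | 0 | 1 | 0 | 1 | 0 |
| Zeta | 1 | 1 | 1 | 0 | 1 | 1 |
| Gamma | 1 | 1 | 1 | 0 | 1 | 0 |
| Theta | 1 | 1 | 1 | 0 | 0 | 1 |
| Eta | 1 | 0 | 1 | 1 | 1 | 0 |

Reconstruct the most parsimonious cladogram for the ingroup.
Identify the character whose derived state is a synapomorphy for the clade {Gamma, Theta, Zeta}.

Character 2

Character polarity is set by the outgroup: the derived state is whichever differs from the outgroup's state, so for Character 5 the derived state is '0', and for the remaining characters it is '1'.
Only Epsilon, Eta, Gamma, Theta, and Zeta show the derived state '1' for Character 1, supporting them as a clade.
Only Gamma, Theta, and Zeta show the derived state '1' for Character 2, supporting them as a clade.
Character 3 (derived state '1') is shared by all ingroup taxa — unites the whole ingroup.
Character 4: derived state '1' in Epsilon and Eta only — synapomorphy for {Epsilon, Eta}.
Character 5 groups Epsilon and Theta, which is incompatible with the clades supported by the remaining characters; treating it as convergent (homoplasy) costs fewer steps than any alternative tree.
Character 6 (derived state '1') is shared by Theta and Zeta — a synapomorphy uniting that clade.
Most parsimonious ingroup topology: (((Epsilon,Eta),((Zeta,Theta),Gamma)),Delta).
The clade {Gamma, Theta, Zeta} is supported by Character 2: its derived state '1' occurs in exactly those taxa and in no other taxon (including the outgroup).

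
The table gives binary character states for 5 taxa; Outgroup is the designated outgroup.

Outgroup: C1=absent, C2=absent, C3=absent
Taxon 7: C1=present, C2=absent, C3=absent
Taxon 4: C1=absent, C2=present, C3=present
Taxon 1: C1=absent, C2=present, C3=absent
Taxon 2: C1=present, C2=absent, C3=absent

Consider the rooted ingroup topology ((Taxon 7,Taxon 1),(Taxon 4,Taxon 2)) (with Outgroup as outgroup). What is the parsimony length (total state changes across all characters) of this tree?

5

Map each character onto ((Taxon 7,Taxon 1),(Taxon 4,Taxon 2)) (rooted by Outgroup) and count the minimum state changes it requires (Fitch parsimony):
C1: 2; C2: 2; C3: 1.
Total tree length = 5.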